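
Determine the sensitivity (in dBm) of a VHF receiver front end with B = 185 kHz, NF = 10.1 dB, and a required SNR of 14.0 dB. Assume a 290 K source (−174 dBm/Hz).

−97.2 dBm

Sensitivity = −174 + 10 log₁₀(B) + NF + SNR_min
= −174 + 52.67 + 10.1 + 14.0
= −97.23 dBm → −97.2 dBm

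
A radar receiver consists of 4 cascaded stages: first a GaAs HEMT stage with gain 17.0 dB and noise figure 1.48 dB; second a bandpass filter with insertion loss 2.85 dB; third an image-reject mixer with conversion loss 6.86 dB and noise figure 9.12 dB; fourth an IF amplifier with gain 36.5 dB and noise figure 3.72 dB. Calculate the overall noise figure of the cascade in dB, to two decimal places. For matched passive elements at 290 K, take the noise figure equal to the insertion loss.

Convert to linear (a loss of L dB is a gain of −L dB): F_i = 10^(NF_i/10), G_i = 10^(G_i,dB/10)
  Stage 1: F_1 = 10^(1.48/10) = 1.406, G_1 = 10^(17.0/10) = 50.12
  Stage 2: F_2 = 10^(2.85/10) = 1.928, G_2 = 10^(−2.85/10) = 0.5188
  Stage 3: F_3 = 10^(9.12/10) = 8.166, G_3 = 10^(−6.86/10) = 0.2061
  Stage 4: F_4 = 10^(3.72/10) = 2.355, G_4 = 10^(36.5/10) = 4467
Friis cascade:
  F = 1.406 + (1.928 − 1)/50.12 + (8.166 − 1)/26.00 + (2.355 − 1)/5.358 = 1.953
NF = 10 log₁₀(1.953) = 2.91 dB

2.91 dB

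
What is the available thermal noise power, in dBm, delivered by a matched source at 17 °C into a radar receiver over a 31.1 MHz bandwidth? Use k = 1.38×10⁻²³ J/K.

−99.0 dBm

T = 17 °C + 273.15 = 290.15 K
P_n = kTB = 1.38×10⁻²³ × 290.15 × 3.11×10⁷ = 1.25×10⁻¹³ W
In dBm: 10 log₁₀(1.25×10⁻¹³ / 10⁻³) = −99.0 dBm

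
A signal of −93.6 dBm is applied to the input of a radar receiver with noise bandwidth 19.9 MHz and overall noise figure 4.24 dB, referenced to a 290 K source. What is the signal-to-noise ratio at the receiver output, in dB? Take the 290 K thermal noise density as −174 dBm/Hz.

3.2 dB

Noise floor: N = −174 + 10 log₁₀(B) + NF
10 log₁₀(1.99×10⁷) = 72.99 dB
N = −174 + 72.99 + 4.24 = −96.77 dBm
SNR = P_sig − N = −93.6 − (−96.77) = 3.17 dB → 3.2 dB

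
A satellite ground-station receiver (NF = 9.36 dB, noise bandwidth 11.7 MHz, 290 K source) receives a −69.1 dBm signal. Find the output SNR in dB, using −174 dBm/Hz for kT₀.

24.9 dB

Noise floor: N = −174 + 10 log₁₀(B) + NF
10 log₁₀(1.17×10⁷) = 70.68 dB
N = −174 + 70.68 + 9.36 = −93.96 dBm
SNR = P_sig − N = −69.1 − (−93.96) = 24.86 dB → 24.9 dB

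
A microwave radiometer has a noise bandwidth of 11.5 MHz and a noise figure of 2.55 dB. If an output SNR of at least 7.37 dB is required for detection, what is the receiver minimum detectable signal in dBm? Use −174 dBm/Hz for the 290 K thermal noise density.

Sensitivity = −174 + 10 log₁₀(B) + NF + SNR_min
= −174 + 70.61 + 2.55 + 7.37
= −93.47 dBm → −93.5 dBm

−93.5 dBm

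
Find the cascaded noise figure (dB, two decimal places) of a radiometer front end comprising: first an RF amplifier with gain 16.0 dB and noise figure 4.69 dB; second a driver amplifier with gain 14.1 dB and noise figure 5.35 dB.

Convert to linear (a loss of L dB is a gain of −L dB): F_i = 10^(NF_i/10), G_i = 10^(G_i,dB/10)
  Stage 1: F_1 = 10^(4.69/10) = 2.944, G_1 = 10^(16.0/10) = 39.81
  Stage 2: F_2 = 10^(5.35/10) = 3.428, G_2 = 10^(14.1/10) = 25.70
Friis cascade:
  F = 2.944 + (3.428 − 1)/39.81 = 3.005
NF = 10 log₁₀(3.005) = 4.78 dB

4.78 dB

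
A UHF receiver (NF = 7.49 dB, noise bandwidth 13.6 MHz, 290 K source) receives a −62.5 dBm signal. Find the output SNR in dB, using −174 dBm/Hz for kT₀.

Noise floor: N = −174 + 10 log₁₀(B) + NF
10 log₁₀(1.36×10⁷) = 71.34 dB
N = −174 + 71.34 + 7.49 = −95.17 dBm
SNR = P_sig − N = −62.5 − (−95.17) = 32.67 dB → 32.7 dB

32.7 dB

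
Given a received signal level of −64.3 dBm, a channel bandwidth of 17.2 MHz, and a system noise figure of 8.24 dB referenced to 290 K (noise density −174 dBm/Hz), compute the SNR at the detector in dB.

29.1 dB

Noise floor: N = −174 + 10 log₁₀(B) + NF
10 log₁₀(1.72×10⁷) = 72.36 dB
N = −174 + 72.36 + 8.24 = −93.40 dBm
SNR = P_sig − N = −64.3 − (−93.40) = 29.10 dB → 29.1 dB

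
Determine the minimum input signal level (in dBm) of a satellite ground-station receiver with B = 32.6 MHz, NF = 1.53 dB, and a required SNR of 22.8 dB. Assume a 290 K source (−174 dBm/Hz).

Sensitivity = −174 + 10 log₁₀(B) + NF + SNR_min
= −174 + 75.13 + 1.53 + 22.8
= −74.54 dBm → −74.5 dBm

−74.5 dBm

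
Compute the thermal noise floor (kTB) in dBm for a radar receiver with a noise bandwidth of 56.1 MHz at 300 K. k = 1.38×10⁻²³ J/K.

P_n = kTB = 1.38×10⁻²³ × 300 × 5.61×10⁷ = 2.32×10⁻¹³ W
In dBm: 10 log₁₀(2.32×10⁻¹³ / 10⁻³) = −96.3 dBm

−96.3 dBm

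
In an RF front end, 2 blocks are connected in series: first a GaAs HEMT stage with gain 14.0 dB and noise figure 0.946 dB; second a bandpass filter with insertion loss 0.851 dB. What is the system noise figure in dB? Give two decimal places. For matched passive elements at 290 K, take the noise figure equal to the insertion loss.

0.98 dB

Convert to linear (a loss of L dB is a gain of −L dB): F_i = 10^(NF_i/10), G_i = 10^(G_i,dB/10)
  Stage 1: F_1 = 10^(0.946/10) = 1.243, G_1 = 10^(14.0/10) = 25.12
  Stage 2: F_2 = 10^(0.851/10) = 1.216, G_2 = 10^(−0.851/10) = 0.8221
Friis cascade:
  F = 1.243 + (1.216 − 1)/25.12 = 1.252
NF = 10 log₁₀(1.252) = 0.98 dB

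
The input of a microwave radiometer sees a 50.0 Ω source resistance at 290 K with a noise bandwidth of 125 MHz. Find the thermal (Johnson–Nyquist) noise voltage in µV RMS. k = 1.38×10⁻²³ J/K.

10.0 µV

V_n = √(4kTRB)
4kTRB = 4 × 1.38×10⁻²³ × 290 × 5.00×10¹ × 1.25×10⁸ = 1.00×10⁻¹⁰ V²
V_n = √(1.00×10⁻¹⁰) = 1.00×10⁻⁵ V = 10.0 µV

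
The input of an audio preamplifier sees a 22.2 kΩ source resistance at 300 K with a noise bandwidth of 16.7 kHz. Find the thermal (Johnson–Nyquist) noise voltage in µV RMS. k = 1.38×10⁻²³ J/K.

2.48 µV

V_n = √(4kTRB)
4kTRB = 4 × 1.38×10⁻²³ × 300 × 2.22×10⁴ × 1.67×10⁴ = 6.14×10⁻¹² V²
V_n = √(6.14×10⁻¹²) = 2.48×10⁻⁶ V = 2.48 µV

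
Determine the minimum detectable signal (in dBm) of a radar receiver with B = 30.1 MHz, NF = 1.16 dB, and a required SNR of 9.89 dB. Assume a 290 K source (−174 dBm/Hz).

−88.2 dBm

Sensitivity = −174 + 10 log₁₀(B) + NF + SNR_min
= −174 + 74.79 + 1.16 + 9.89
= −88.16 dBm → −88.2 dBm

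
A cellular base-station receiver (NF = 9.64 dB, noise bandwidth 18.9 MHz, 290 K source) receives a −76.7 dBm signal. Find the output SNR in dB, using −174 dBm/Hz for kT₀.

Noise floor: N = −174 + 10 log₁₀(B) + NF
10 log₁₀(1.89×10⁷) = 72.76 dB
N = −174 + 72.76 + 9.64 = −91.60 dBm
SNR = P_sig − N = −76.7 − (−91.60) = 14.90 dB → 14.9 dB

14.9 dB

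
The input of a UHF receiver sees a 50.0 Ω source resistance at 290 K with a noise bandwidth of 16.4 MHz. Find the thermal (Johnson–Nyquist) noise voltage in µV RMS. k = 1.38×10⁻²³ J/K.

V_n = √(4kTRB)
4kTRB = 4 × 1.38×10⁻²³ × 290 × 5.00×10¹ × 1.64×10⁷ = 1.31×10⁻¹¹ V²
V_n = √(1.31×10⁻¹¹) = 3.62×10⁻⁶ V = 3.62 µV

3.62 µV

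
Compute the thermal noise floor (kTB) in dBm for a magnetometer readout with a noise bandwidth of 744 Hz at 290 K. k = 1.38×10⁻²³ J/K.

−145.3 dBm

P_n = kTB = 1.38×10⁻²³ × 290 × 7.44×10² = 2.98×10⁻¹⁸ W
In dBm: 10 log₁₀(2.98×10⁻¹⁸ / 10⁻³) = −145.3 dBm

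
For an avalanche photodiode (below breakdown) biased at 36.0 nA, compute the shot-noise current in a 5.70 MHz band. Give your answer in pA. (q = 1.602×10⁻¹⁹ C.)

256 pA

I_n = √(2qI·B)
2qI·B = 2 × 1.602×10⁻¹⁹ × 3.60×10⁻⁸ × 5.70×10⁶ = 6.57×10⁻²⁰ A²
I_n = √(6.57×10⁻²⁰) = 2.56×10⁻¹⁰ A = 256 pA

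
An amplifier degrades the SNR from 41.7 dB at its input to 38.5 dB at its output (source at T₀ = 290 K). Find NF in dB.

3.2 dB

NF (dB) = SNR_in(dB) − SNR_out(dB) when the source is at T₀
NF = 41.7 − 38.5 = 3.2 dB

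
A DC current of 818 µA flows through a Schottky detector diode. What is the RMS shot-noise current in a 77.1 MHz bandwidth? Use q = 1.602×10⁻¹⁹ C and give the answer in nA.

I_n = √(2qI·B)
2qI·B = 2 × 1.602×10⁻¹⁹ × 8.18×10⁻⁴ × 7.71×10⁷ = 2.02×10⁻¹⁴ A²
I_n = √(2.02×10⁻¹⁴) = 1.42×10⁻⁷ A = 142 nA

142 nA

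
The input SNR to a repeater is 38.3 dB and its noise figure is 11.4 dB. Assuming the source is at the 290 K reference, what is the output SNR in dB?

By definition F = SNR_in/SNR_out, so in dB: SNR_out = SNR_in − NF
SNR_out = 38.3 − 11.4 = 26.9 dB

26.9 dB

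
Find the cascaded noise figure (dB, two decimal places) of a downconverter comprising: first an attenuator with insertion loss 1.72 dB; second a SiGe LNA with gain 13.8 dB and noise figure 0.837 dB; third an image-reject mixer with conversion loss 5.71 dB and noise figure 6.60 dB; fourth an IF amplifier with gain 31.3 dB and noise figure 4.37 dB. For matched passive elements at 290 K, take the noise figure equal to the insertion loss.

Convert to linear (a loss of L dB is a gain of −L dB): F_i = 10^(NF_i/10), G_i = 10^(G_i,dB/10)
  Stage 1: F_1 = 10^(1.72/10) = 1.486, G_1 = 10^(−1.72/10) = 0.6730
  Stage 2: F_2 = 10^(0.837/10) = 1.213, G_2 = 10^(13.8/10) = 23.99
  Stage 3: F_3 = 10^(6.60/10) = 4.571, G_3 = 10^(−5.71/10) = 0.2685
  Stage 4: F_4 = 10^(4.37/10) = 2.735, G_4 = 10^(31.3/10) = 1349
Friis cascade:
  F = 1.486 + (1.213 − 1)/0.6730 + (4.571 − 1)/16.14 + (2.735 − 1)/4.335 = 2.423
NF = 10 log₁₀(2.423) = 3.84 dB

3.84 dB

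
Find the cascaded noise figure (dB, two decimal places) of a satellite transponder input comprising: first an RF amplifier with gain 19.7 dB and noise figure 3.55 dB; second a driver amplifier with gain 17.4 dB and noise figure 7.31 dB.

Convert to linear (a loss of L dB is a gain of −L dB): F_i = 10^(NF_i/10), G_i = 10^(G_i,dB/10)
  Stage 1: F_1 = 10^(3.55/10) = 2.265, G_1 = 10^(19.7/10) = 93.33
  Stage 2: F_2 = 10^(7.31/10) = 5.383, G_2 = 10^(17.4/10) = 54.95
Friis cascade:
  F = 2.265 + (5.383 − 1)/93.33 = 2.312
NF = 10 log₁₀(2.312) = 3.64 dB

3.64 dB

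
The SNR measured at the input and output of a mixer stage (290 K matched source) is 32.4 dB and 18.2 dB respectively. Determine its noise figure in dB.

NF (dB) = SNR_in(dB) − SNR_out(dB) when the source is at T₀
NF = 32.4 − 18.2 = 14.2 dB

14.2 dB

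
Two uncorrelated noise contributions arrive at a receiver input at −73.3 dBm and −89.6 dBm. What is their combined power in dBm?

−73.2 dBm

Convert to linear, add, convert back:
P₁ = 4.68×10⁻¹¹ W, P₂ = 1.10×10⁻¹² W
P_tot = 4.79×10⁻¹¹ W → 10 log₁₀(P_tot / 10⁻³) = −73.2 dBm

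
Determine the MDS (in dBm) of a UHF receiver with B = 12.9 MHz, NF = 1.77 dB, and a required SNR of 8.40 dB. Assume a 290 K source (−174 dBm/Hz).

Sensitivity = −174 + 10 log₁₀(B) + NF + SNR_min
= −174 + 71.11 + 1.77 + 8.40
= −92.72 dBm → −92.7 dBm

−92.7 dBm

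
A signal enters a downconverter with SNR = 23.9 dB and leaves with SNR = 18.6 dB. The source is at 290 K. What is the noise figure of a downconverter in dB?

5.3 dB

NF (dB) = SNR_in(dB) − SNR_out(dB) when the source is at T₀
NF = 23.9 − 18.6 = 5.3 dB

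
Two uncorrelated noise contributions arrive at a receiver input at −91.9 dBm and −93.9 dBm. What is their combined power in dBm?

Convert to linear, add, convert back:
P₁ = 6.46×10⁻¹³ W, P₂ = 4.07×10⁻¹³ W
P_tot = 1.05×10⁻¹² W → 10 log₁₀(P_tot / 10⁻³) = −89.8 dBm

−89.8 dBm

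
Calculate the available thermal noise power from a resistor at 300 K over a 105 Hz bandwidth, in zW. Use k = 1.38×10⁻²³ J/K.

P_n = kTB = 1.38×10⁻²³ × 300 × 1.05×10² = 4.35×10⁻¹⁹ W = 435 zW

435 zW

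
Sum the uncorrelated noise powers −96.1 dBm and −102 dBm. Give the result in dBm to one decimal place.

−95.1 dBm

Convert to linear, add, convert back:
P₁ = 2.45×10⁻¹³ W, P₂ = 6.31×10⁻¹⁴ W
P_tot = 3.09×10⁻¹³ W → 10 log₁₀(P_tot / 10⁻³) = −95.1 dBm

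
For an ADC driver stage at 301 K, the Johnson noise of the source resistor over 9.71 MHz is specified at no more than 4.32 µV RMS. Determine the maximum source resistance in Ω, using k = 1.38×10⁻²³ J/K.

116 Ω

Johnson–Nyquist: V_n = √(4kTRB) ⇒ R = V_n² / (4kTB)
4kTB = 4 × 1.38×10⁻²³ × 301 × 9.71×10⁶ = 1.61×10⁻¹³
R = (4.32×10⁻⁶)² / 1.61×10⁻¹³ = 1.16×10² Ω = 116 Ω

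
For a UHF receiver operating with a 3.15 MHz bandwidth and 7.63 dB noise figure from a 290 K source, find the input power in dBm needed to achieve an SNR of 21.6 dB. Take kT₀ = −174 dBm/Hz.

−79.8 dBm

Sensitivity = −174 + 10 log₁₀(B) + NF + SNR_min
= −174 + 64.98 + 7.63 + 21.6
= −79.79 dBm → −79.8 dBm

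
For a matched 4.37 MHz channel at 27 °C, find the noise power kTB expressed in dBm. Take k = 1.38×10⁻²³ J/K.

T = 27 °C + 273.15 = 300.15 K
P_n = kTB = 1.38×10⁻²³ × 300.15 × 4.37×10⁶ = 1.81×10⁻¹⁴ W
In dBm: 10 log₁₀(1.81×10⁻¹⁴ / 10⁻³) = −107.4 dBm

−107.4 dBm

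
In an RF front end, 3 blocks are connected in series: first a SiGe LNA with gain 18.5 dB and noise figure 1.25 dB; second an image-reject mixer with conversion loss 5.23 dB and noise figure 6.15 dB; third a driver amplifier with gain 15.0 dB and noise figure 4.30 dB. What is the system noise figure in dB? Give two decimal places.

Convert to linear (a loss of L dB is a gain of −L dB): F_i = 10^(NF_i/10), G_i = 10^(G_i,dB/10)
  Stage 1: F_1 = 10^(1.25/10) = 1.334, G_1 = 10^(18.5/10) = 70.79
  Stage 2: F_2 = 10^(6.15/10) = 4.121, G_2 = 10^(−5.23/10) = 0.2999
  Stage 3: F_3 = 10^(4.30/10) = 2.692, G_3 = 10^(15.0/10) = 31.62
Friis cascade:
  F = 1.334 + (4.121 − 1)/70.79 + (2.692 − 1)/21.23 = 1.457
NF = 10 log₁₀(1.457) = 1.64 dB

1.64 dB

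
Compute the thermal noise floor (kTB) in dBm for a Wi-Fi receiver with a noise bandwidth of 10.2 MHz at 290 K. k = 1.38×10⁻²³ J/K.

P_n = kTB = 1.38×10⁻²³ × 290 × 1.02×10⁷ = 4.08×10⁻¹⁴ W
In dBm: 10 log₁₀(4.08×10⁻¹⁴ / 10⁻³) = −103.9 dBm

−103.9 dBm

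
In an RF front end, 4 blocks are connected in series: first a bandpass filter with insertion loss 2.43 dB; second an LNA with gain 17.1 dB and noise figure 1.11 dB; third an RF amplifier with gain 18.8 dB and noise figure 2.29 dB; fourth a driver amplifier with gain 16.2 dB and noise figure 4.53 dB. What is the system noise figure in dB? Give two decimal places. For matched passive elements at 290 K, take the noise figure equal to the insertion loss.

Convert to linear (a loss of L dB is a gain of −L dB): F_i = 10^(NF_i/10), G_i = 10^(G_i,dB/10)
  Stage 1: F_1 = 10^(2.43/10) = 1.750, G_1 = 10^(−2.43/10) = 0.5715
  Stage 2: F_2 = 10^(1.11/10) = 1.291, G_2 = 10^(17.1/10) = 51.29
  Stage 3: F_3 = 10^(2.29/10) = 1.694, G_3 = 10^(18.8/10) = 75.86
  Stage 4: F_4 = 10^(4.53/10) = 2.838, G_4 = 10^(16.2/10) = 41.69
Friis cascade:
  F = 1.750 + (1.291 − 1)/0.5715 + (1.694 − 1)/29.31 + (2.838 − 1)/2223 = 2.284
NF = 10 log₁₀(2.284) = 3.59 dB

3.59 dB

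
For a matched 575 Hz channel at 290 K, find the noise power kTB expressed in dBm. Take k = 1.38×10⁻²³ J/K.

P_n = kTB = 1.38×10⁻²³ × 290 × 5.75×10² = 2.30×10⁻¹⁸ W
In dBm: 10 log₁₀(2.30×10⁻¹⁸ / 10⁻³) = −146.4 dBm

−146.4 dBm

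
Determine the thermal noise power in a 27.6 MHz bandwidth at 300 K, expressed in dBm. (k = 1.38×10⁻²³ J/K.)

−99.4 dBm

P_n = kTB = 1.38×10⁻²³ × 300 × 2.76×10⁷ = 1.14×10⁻¹³ W
In dBm: 10 log₁₀(1.14×10⁻¹³ / 10⁻³) = −99.4 dBm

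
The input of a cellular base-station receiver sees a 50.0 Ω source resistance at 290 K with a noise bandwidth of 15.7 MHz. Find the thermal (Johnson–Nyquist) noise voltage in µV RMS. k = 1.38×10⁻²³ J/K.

V_n = √(4kTRB)
4kTRB = 4 × 1.38×10⁻²³ × 290 × 5.00×10¹ × 1.57×10⁷ = 1.26×10⁻¹¹ V²
V_n = √(1.26×10⁻¹¹) = 3.54×10⁻⁶ V = 3.54 µV

3.54 µV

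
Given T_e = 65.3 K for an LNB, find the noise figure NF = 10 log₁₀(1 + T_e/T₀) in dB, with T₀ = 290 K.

0.882 dB

F = 1 + T_e/T₀ = 1 + 65.3/290 = 1.22517
NF = 10 log₁₀(1.22517) = 0.882 dB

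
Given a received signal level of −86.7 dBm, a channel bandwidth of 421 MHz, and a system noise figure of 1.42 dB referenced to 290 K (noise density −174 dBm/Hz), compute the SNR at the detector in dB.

−0.4 dB

Noise floor: N = −174 + 10 log₁₀(B) + NF
10 log₁₀(4.21×10⁸) = 86.24 dB
N = −174 + 86.24 + 1.42 = −86.34 dBm
SNR = P_sig − N = −86.7 − (−86.34) = −0.36 dB → −0.4 dB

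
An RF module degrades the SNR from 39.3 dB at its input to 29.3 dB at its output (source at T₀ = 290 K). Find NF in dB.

10.0 dB

NF (dB) = SNR_in(dB) − SNR_out(dB) when the source is at T₀
NF = 39.3 − 29.3 = 10.0 dB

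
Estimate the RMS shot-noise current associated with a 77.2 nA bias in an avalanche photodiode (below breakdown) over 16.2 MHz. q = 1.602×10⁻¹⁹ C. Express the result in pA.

633 pA

I_n = √(2qI·B)
2qI·B = 2 × 1.602×10⁻¹⁹ × 7.72×10⁻⁸ × 1.62×10⁷ = 4.01×10⁻¹⁹ A²
I_n = √(4.01×10⁻¹⁹) = 6.33×10⁻¹⁰ A = 633 pA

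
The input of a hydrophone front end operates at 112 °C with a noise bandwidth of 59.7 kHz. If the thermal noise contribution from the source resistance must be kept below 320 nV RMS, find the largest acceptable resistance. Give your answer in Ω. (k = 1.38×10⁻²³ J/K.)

80.7 Ω

T = 112 °C + 273.15 = 385.15 K
Johnson–Nyquist: V_n = √(4kTRB) ⇒ R = V_n² / (4kTB)
4kTB = 4 × 1.38×10⁻²³ × 385.15 × 5.97×10⁴ = 1.27×10⁻¹⁵
R = (3.20×10⁻⁷)² / 1.27×10⁻¹⁵ = 8.07×10¹ Ω = 80.7 Ω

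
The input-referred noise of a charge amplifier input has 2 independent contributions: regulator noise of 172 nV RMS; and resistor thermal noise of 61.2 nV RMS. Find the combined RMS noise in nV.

Uncorrelated sources add in power (mean-square): V_tot = √(ΣV_i²)
V_tot = √[(1.72×10⁻⁷)² + (6.12×10⁻⁸)²] = 1.83×10⁻⁷ V = 183 nV

183 nV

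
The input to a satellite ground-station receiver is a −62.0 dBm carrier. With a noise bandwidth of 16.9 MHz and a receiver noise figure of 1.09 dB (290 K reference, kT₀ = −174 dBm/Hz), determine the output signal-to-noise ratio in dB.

38.6 dB

Noise floor: N = −174 + 10 log₁₀(B) + NF
10 log₁₀(1.69×10⁷) = 72.28 dB
N = −174 + 72.28 + 1.09 = −100.63 dBm
SNR = P_sig − N = −62.0 − (−100.63) = 38.63 dB → 38.6 dB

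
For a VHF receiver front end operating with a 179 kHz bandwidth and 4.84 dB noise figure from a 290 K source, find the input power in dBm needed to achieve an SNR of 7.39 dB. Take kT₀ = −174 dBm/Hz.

Sensitivity = −174 + 10 log₁₀(B) + NF + SNR_min
= −174 + 52.53 + 4.84 + 7.39
= −109.24 dBm → −109.2 dBm

−109.2 dBm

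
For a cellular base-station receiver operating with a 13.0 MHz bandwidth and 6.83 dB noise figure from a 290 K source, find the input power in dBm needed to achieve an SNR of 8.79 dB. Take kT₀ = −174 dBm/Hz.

Sensitivity = −174 + 10 log₁₀(B) + NF + SNR_min
= −174 + 71.14 + 6.83 + 8.79
= −87.24 dBm → −87.2 dBm

−87.2 dBm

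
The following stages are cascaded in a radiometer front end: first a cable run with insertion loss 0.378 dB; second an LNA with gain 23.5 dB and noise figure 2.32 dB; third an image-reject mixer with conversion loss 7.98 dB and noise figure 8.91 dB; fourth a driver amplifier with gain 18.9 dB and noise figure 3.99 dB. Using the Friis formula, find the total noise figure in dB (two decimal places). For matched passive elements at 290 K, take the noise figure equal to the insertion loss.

Convert to linear (a loss of L dB is a gain of −L dB): F_i = 10^(NF_i/10), G_i = 10^(G_i,dB/10)
  Stage 1: F_1 = 10^(0.378/10) = 1.091, G_1 = 10^(−0.378/10) = 0.9166
  Stage 2: F_2 = 10^(2.32/10) = 1.706, G_2 = 10^(23.5/10) = 223.9
  Stage 3: F_3 = 10^(8.91/10) = 7.780, G_3 = 10^(−7.98/10) = 0.1592
  Stage 4: F_4 = 10^(3.99/10) = 2.506, G_4 = 10^(18.9/10) = 77.62
Friis cascade:
  F = 1.091 + (1.706 − 1)/0.9166 + (7.780 − 1)/205.2 + (2.506 − 1)/32.67 = 1.940
NF = 10 log₁₀(1.940) = 2.88 dB

2.88 dB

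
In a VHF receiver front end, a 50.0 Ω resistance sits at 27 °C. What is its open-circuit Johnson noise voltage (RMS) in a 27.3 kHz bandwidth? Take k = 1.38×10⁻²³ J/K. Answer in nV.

T = 27 °C + 273.15 = 300.15 K
V_n = √(4kTRB)
4kTRB = 4 × 1.38×10⁻²³ × 300.15 × 5.00×10¹ × 2.73×10⁴ = 2.26×10⁻¹⁴ V²
V_n = √(2.26×10⁻¹⁴) = 1.50×10⁻⁷ V = 150 nV

150 nV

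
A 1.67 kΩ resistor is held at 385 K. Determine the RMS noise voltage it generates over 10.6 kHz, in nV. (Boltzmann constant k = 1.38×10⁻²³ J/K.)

V_n = √(4kTRB)
4kTRB = 4 × 1.38×10⁻²³ × 385 × 1.67×10³ × 1.06×10⁴ = 3.76×10⁻¹³ V²
V_n = √(3.76×10⁻¹³) = 6.13×10⁻⁷ V = 613 nV

613 nV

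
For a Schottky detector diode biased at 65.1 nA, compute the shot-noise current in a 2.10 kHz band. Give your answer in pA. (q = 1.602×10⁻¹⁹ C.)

6.62 pA

I_n = √(2qI·B)
2qI·B = 2 × 1.602×10⁻¹⁹ × 6.51×10⁻⁸ × 2.10×10³ = 4.38×10⁻²³ A²
I_n = √(4.38×10⁻²³) = 6.62×10⁻¹² A = 6.62 pA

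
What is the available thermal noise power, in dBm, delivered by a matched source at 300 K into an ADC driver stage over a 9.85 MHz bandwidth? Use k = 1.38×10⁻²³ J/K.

−103.9 dBm

P_n = kTB = 1.38×10⁻²³ × 300 × 9.85×10⁶ = 4.08×10⁻¹⁴ W
In dBm: 10 log₁₀(4.08×10⁻¹⁴ / 10⁻³) = −103.9 dBm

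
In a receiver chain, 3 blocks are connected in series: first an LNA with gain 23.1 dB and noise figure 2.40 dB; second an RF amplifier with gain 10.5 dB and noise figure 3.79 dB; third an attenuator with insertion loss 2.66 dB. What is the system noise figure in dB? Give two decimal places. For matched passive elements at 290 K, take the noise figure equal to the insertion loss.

2.42 dB

Convert to linear (a loss of L dB is a gain of −L dB): F_i = 10^(NF_i/10), G_i = 10^(G_i,dB/10)
  Stage 1: F_1 = 10^(2.40/10) = 1.738, G_1 = 10^(23.1/10) = 204.2
  Stage 2: F_2 = 10^(3.79/10) = 2.393, G_2 = 10^(10.5/10) = 11.22
  Stage 3: F_3 = 10^(2.66/10) = 1.845, G_3 = 10^(−2.66/10) = 0.5420
Friis cascade:
  F = 1.738 + (2.393 − 1)/204.2 + (1.845 − 1)/2291 = 1.745
NF = 10 log₁₀(1.745) = 2.42 dB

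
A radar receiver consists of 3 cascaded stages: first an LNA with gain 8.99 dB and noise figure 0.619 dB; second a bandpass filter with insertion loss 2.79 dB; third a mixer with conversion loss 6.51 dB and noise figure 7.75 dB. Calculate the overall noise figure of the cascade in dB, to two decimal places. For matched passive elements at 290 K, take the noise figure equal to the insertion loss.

3.90 dB

Convert to linear (a loss of L dB is a gain of −L dB): F_i = 10^(NF_i/10), G_i = 10^(G_i,dB/10)
  Stage 1: F_1 = 10^(0.619/10) = 1.153, G_1 = 10^(8.99/10) = 7.925
  Stage 2: F_2 = 10^(2.79/10) = 1.901, G_2 = 10^(−2.79/10) = 0.5260
  Stage 3: F_3 = 10^(7.75/10) = 5.957, G_3 = 10^(−6.51/10) = 0.2234
Friis cascade:
  F = 1.153 + (1.901 − 1)/7.925 + (5.957 − 1)/4.169 = 2.456
NF = 10 log₁₀(2.456) = 3.90 dB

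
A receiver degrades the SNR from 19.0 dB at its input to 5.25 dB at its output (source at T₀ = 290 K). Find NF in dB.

NF (dB) = SNR_in(dB) − SNR_out(dB) when the source is at T₀
NF = 19.0 − 5.25 = 13.75 dB

13.75 dB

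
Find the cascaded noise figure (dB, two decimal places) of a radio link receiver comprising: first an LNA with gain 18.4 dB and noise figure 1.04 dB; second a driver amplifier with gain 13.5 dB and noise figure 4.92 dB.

Convert to linear (a loss of L dB is a gain of −L dB): F_i = 10^(NF_i/10), G_i = 10^(G_i,dB/10)
  Stage 1: F_1 = 10^(1.04/10) = 1.271, G_1 = 10^(18.4/10) = 69.18
  Stage 2: F_2 = 10^(4.92/10) = 3.105, G_2 = 10^(13.5/10) = 22.39
Friis cascade:
  F = 1.271 + (3.105 − 1)/69.18 = 1.301
NF = 10 log₁₀(1.301) = 1.14 dB

1.14 dB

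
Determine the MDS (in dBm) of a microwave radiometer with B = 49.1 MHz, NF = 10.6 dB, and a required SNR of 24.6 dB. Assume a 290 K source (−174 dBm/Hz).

Sensitivity = −174 + 10 log₁₀(B) + NF + SNR_min
= −174 + 76.91 + 10.6 + 24.6
= −61.89 dBm → −61.9 dBm

−61.9 dBm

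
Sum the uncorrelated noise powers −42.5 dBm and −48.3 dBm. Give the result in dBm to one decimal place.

Convert to linear, add, convert back:
P₁ = 5.62×10⁻⁸ W, P₂ = 1.48×10⁻⁸ W
P_tot = 7.10×10⁻⁸ W → 10 log₁₀(P_tot / 10⁻³) = −41.5 dBm

−41.5 dBm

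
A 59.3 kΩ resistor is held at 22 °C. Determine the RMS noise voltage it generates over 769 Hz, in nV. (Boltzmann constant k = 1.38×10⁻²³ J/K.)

T = 22 °C + 273.15 = 295.15 K
V_n = √(4kTRB)
4kTRB = 4 × 1.38×10⁻²³ × 295.15 × 5.93×10⁴ × 7.69×10² = 7.43×10⁻¹³ V²
V_n = √(7.43×10⁻¹³) = 8.62×10⁻⁷ V = 862 nV

862 nV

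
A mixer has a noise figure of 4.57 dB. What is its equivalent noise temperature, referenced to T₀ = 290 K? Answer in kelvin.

F = 10^(4.57/10) = 2.86418
T_e = (F − 1)·T₀ = (2.86418 − 1) × 290 = 541 K

541 K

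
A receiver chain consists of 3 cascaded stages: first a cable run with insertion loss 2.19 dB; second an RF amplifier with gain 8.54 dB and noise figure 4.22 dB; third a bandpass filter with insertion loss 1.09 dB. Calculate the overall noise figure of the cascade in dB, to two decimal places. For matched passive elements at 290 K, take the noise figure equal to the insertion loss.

Convert to linear (a loss of L dB is a gain of −L dB): F_i = 10^(NF_i/10), G_i = 10^(G_i,dB/10)
  Stage 1: F_1 = 10^(2.19/10) = 1.656, G_1 = 10^(−2.19/10) = 0.6039
  Stage 2: F_2 = 10^(4.22/10) = 2.642, G_2 = 10^(8.54/10) = 7.145
  Stage 3: F_3 = 10^(1.09/10) = 1.285, G_3 = 10^(−1.09/10) = 0.7780
Friis cascade:
  F = 1.656 + (2.642 − 1)/0.6039 + (1.285 − 1)/4.315 = 4.441
NF = 10 log₁₀(4.441) = 6.48 dB

6.48 dB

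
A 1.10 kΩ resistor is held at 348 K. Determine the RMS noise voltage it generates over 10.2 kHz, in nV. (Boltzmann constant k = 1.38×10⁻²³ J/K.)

464 nV

V_n = √(4kTRB)
4kTRB = 4 × 1.38×10⁻²³ × 348 × 1.10×10³ × 1.02×10⁴ = 2.16×10⁻¹³ V²
V_n = √(2.16×10⁻¹³) = 4.64×10⁻⁷ V = 464 nV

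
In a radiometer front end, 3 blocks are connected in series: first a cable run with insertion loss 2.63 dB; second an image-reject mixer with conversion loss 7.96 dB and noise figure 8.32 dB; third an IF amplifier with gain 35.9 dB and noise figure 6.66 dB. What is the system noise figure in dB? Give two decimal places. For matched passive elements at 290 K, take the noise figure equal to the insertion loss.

Convert to linear (a loss of L dB is a gain of −L dB): F_i = 10^(NF_i/10), G_i = 10^(G_i,dB/10)
  Stage 1: F_1 = 10^(2.63/10) = 1.832, G_1 = 10^(−2.63/10) = 0.5458
  Stage 2: F_2 = 10^(8.32/10) = 6.792, G_2 = 10^(−7.96/10) = 0.1600
  Stage 3: F_3 = 10^(6.66/10) = 4.634, G_3 = 10^(35.9/10) = 3890
Friis cascade:
  F = 1.832 + (6.792 − 1)/0.5458 + (4.634 − 1)/0.08730 = 54.08
NF = 10 log₁₀(54.08) = 17.33 dB

17.33 dB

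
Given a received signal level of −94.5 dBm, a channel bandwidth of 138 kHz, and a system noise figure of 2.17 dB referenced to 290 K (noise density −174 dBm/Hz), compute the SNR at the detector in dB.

25.9 dB

Noise floor: N = −174 + 10 log₁₀(B) + NF
10 log₁₀(1.38×10⁵) = 51.4 dB
N = −174 + 51.4 + 2.17 = −120.43 dBm
SNR = P_sig − N = −94.5 − (−120.43) = 25.93 dB → 25.9 dB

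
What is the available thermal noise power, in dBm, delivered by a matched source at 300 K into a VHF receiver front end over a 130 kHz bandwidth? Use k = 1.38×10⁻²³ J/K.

P_n = kTB = 1.38×10⁻²³ × 300 × 1.30×10⁵ = 5.38×10⁻¹⁶ W
In dBm: 10 log₁₀(5.38×10⁻¹⁶ / 10⁻³) = −122.7 dBm

−122.7 dBm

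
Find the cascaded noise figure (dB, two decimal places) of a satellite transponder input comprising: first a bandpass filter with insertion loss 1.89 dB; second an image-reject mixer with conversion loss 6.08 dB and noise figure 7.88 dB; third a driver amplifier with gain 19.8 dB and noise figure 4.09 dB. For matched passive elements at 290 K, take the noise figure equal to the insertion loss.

12.85 dB

Convert to linear (a loss of L dB is a gain of −L dB): F_i = 10^(NF_i/10), G_i = 10^(G_i,dB/10)
  Stage 1: F_1 = 10^(1.89/10) = 1.545, G_1 = 10^(−1.89/10) = 0.6471
  Stage 2: F_2 = 10^(7.88/10) = 6.138, G_2 = 10^(−6.08/10) = 0.2466
  Stage 3: F_3 = 10^(4.09/10) = 2.564, G_3 = 10^(19.8/10) = 95.50
Friis cascade:
  F = 1.545 + (6.138 − 1)/0.6471 + (2.564 − 1)/0.1596 = 19.29
NF = 10 log₁₀(19.29) = 12.85 dB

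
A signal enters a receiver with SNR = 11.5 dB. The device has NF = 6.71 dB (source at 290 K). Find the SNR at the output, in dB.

By definition F = SNR_in/SNR_out, so in dB: SNR_out = SNR_in − NF
SNR_out = 11.5 − 6.71 = 4.79 dB

4.79 dB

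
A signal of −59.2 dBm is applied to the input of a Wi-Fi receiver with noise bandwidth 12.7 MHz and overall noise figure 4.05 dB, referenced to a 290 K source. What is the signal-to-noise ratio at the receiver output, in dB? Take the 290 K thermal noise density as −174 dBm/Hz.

39.7 dB

Noise floor: N = −174 + 10 log₁₀(B) + NF
10 log₁₀(1.27×10⁷) = 71.04 dB
N = −174 + 71.04 + 4.05 = −98.91 dBm
SNR = P_sig − N = −59.2 − (−98.91) = 39.71 dB → 39.7 dB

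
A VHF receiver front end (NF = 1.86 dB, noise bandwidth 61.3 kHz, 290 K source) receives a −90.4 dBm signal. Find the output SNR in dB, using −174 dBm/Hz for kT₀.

33.9 dB

Noise floor: N = −174 + 10 log₁₀(B) + NF
10 log₁₀(6.13×10⁴) = 47.87 dB
N = −174 + 47.87 + 1.86 = −124.27 dBm
SNR = P_sig − N = −90.4 − (−124.27) = 33.87 dB → 33.9 dB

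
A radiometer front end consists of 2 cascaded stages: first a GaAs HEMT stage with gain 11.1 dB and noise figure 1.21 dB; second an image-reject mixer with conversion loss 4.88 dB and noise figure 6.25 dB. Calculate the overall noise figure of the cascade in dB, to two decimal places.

Convert to linear (a loss of L dB is a gain of −L dB): F_i = 10^(NF_i/10), G_i = 10^(G_i,dB/10)
  Stage 1: F_1 = 10^(1.21/10) = 1.321, G_1 = 10^(11.1/10) = 12.88
  Stage 2: F_2 = 10^(6.25/10) = 4.217, G_2 = 10^(−4.88/10) = 0.3251
Friis cascade:
  F = 1.321 + (4.217 − 1)/12.88 = 1.571
NF = 10 log₁₀(1.571) = 1.96 dB

1.96 dB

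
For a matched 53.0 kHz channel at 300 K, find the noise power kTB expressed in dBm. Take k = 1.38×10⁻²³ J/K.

−126.6 dBm

P_n = kTB = 1.38×10⁻²³ × 300 × 5.30×10⁴ = 2.19×10⁻¹⁶ W
In dBm: 10 log₁₀(2.19×10⁻¹⁶ / 10⁻³) = −126.6 dBm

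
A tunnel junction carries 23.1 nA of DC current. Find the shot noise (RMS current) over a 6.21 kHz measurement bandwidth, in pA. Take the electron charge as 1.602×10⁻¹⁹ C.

6.78 pA

I_n = √(2qI·B)
2qI·B = 2 × 1.602×10⁻¹⁹ × 2.31×10⁻⁸ × 6.21×10³ = 4.60×10⁻²³ A²
I_n = √(4.60×10⁻²³) = 6.78×10⁻¹² A = 6.78 pA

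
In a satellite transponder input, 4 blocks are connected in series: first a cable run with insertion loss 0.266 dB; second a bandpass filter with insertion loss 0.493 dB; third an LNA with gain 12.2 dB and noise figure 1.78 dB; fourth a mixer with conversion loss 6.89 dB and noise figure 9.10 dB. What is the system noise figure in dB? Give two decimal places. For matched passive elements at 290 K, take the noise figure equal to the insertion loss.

3.63 dB

Convert to linear (a loss of L dB is a gain of −L dB): F_i = 10^(NF_i/10), G_i = 10^(G_i,dB/10)
  Stage 1: F_1 = 10^(0.266/10) = 1.063, G_1 = 10^(−0.266/10) = 0.9406
  Stage 2: F_2 = 10^(0.493/10) = 1.120, G_2 = 10^(−0.493/10) = 0.8927
  Stage 3: F_3 = 10^(1.78/10) = 1.507, G_3 = 10^(12.2/10) = 16.60
  Stage 4: F_4 = 10^(9.10/10) = 8.128, G_4 = 10^(−6.89/10) = 0.2046
Friis cascade:
  F = 1.063 + (1.120 − 1)/0.9406 + (1.507 − 1)/0.8397 + (8.128 − 1)/13.93 = 2.306
NF = 10 log₁₀(2.306) = 3.63 dB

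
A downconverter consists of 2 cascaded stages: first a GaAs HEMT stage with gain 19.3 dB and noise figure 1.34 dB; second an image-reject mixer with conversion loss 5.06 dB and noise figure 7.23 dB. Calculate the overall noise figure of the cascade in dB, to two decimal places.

Convert to linear (a loss of L dB is a gain of −L dB): F_i = 10^(NF_i/10), G_i = 10^(G_i,dB/10)
  Stage 1: F_1 = 10^(1.34/10) = 1.361, G_1 = 10^(19.3/10) = 85.11
  Stage 2: F_2 = 10^(7.23/10) = 5.284, G_2 = 10^(−5.06/10) = 0.3119
Friis cascade:
  F = 1.361 + (5.284 − 1)/85.11 = 1.412
NF = 10 log₁₀(1.412) = 1.50 dB

1.50 dB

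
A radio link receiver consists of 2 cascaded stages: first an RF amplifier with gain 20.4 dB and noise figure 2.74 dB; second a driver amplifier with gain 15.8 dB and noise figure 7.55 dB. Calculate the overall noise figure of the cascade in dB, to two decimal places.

2.84 dB

Convert to linear (a loss of L dB is a gain of −L dB): F_i = 10^(NF_i/10), G_i = 10^(G_i,dB/10)
  Stage 1: F_1 = 10^(2.74/10) = 1.879, G_1 = 10^(20.4/10) = 109.6
  Stage 2: F_2 = 10^(7.55/10) = 5.689, G_2 = 10^(15.8/10) = 38.02
Friis cascade:
  F = 1.879 + (5.689 − 1)/109.6 = 1.922
NF = 10 log₁₀(1.922) = 2.84 dB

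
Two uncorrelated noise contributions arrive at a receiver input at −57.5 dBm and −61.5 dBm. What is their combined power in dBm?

−56.0 dBm

Convert to linear, add, convert back:
P₁ = 1.78×10⁻⁹ W, P₂ = 7.08×10⁻¹⁰ W
P_tot = 2.49×10⁻⁹ W → 10 log₁₀(P_tot / 10⁻³) = −56.0 dBm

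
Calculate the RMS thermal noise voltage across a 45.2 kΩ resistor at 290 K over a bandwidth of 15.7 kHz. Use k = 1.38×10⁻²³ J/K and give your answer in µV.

V_n = √(4kTRB)
4kTRB = 4 × 1.38×10⁻²³ × 290 × 4.52×10⁴ × 1.57×10⁴ = 1.14×10⁻¹¹ V²
V_n = √(1.14×10⁻¹¹) = 3.37×10⁻⁶ V = 3.37 µV

3.37 µV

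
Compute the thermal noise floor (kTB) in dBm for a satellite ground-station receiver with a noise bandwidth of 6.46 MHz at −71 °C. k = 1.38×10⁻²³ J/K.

−107.4 dBm

T = −71 °C + 273.15 = 202.15 K
P_n = kTB = 1.38×10⁻²³ × 202.15 × 6.46×10⁶ = 1.80×10⁻¹⁴ W
In dBm: 10 log₁₀(1.80×10⁻¹⁴ / 10⁻³) = −107.4 dBm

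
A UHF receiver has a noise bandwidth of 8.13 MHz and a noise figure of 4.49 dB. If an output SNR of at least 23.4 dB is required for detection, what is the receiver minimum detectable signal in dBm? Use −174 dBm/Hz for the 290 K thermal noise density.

Sensitivity = −174 + 10 log₁₀(B) + NF + SNR_min
= −174 + 69.1 + 4.49 + 23.4
= −77.01 dBm → −77.0 dBm

−77.0 dBm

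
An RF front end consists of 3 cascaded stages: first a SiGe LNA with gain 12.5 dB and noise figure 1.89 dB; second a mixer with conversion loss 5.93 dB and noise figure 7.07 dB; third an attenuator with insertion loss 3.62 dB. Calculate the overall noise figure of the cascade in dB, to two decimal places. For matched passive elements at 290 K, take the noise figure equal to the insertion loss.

Convert to linear (a loss of L dB is a gain of −L dB): F_i = 10^(NF_i/10), G_i = 10^(G_i,dB/10)
  Stage 1: F_1 = 10^(1.89/10) = 1.545, G_1 = 10^(12.5/10) = 17.78
  Stage 2: F_2 = 10^(7.07/10) = 5.093, G_2 = 10^(−5.93/10) = 0.2553
  Stage 3: F_3 = 10^(3.62/10) = 2.301, G_3 = 10^(−3.62/10) = 0.4345
Friis cascade:
  F = 1.545 + (5.093 − 1)/17.78 + (2.301 − 1)/4.539 = 2.062
NF = 10 log₁₀(2.062) = 3.14 dB

3.14 dB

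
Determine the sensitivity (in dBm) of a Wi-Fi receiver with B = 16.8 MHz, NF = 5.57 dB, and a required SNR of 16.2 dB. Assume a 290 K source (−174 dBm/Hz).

−80.0 dBm

Sensitivity = −174 + 10 log₁₀(B) + NF + SNR_min
= −174 + 72.25 + 5.57 + 16.2
= −79.98 dBm → −80.0 dBm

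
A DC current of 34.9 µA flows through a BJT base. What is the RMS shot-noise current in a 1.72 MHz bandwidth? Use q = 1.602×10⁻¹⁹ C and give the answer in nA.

4.39 nA

I_n = √(2qI·B)
2qI·B = 2 × 1.602×10⁻¹⁹ × 3.49×10⁻⁵ × 1.72×10⁶ = 1.92×10⁻¹⁷ A²
I_n = √(1.92×10⁻¹⁷) = 4.39×10⁻⁹ A = 4.39 nA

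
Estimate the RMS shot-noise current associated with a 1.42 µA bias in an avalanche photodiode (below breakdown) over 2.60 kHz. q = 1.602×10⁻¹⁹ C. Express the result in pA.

I_n = √(2qI·B)
2qI·B = 2 × 1.602×10⁻¹⁹ × 1.42×10⁻⁶ × 2.60×10³ = 1.18×10⁻²¹ A²
I_n = √(1.18×10⁻²¹) = 3.44×10⁻¹¹ A = 34.4 pA

34.4 pA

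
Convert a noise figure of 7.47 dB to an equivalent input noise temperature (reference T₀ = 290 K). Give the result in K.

1330 K

F = 10^(7.47/10) = 5.5847
T_e = (F − 1)·T₀ = (5.5847 − 1) × 290 = 1330 K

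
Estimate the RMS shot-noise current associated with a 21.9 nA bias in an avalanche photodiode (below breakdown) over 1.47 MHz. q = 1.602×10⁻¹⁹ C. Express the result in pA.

I_n = √(2qI·B)
2qI·B = 2 × 1.602×10⁻¹⁹ × 2.19×10⁻⁸ × 1.47×10⁶ = 1.03×10⁻²⁰ A²
I_n = √(1.03×10⁻²⁰) = 1.02×10⁻¹⁰ A = 102 pA

102 pA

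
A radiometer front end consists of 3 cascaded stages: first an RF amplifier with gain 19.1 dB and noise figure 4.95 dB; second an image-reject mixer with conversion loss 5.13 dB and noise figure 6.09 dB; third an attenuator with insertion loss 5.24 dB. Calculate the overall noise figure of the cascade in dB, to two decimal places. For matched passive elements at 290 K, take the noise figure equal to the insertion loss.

Convert to linear (a loss of L dB is a gain of −L dB): F_i = 10^(NF_i/10), G_i = 10^(G_i,dB/10)
  Stage 1: F_1 = 10^(4.95/10) = 3.126, G_1 = 10^(19.1/10) = 81.28
  Stage 2: F_2 = 10^(6.09/10) = 4.064, G_2 = 10^(−5.13/10) = 0.3069
  Stage 3: F_3 = 10^(5.24/10) = 3.342, G_3 = 10^(−5.24/10) = 0.2992
Friis cascade:
  F = 3.126 + (4.064 − 1)/81.28 + (3.342 − 1)/24.95 = 3.258
NF = 10 log₁₀(3.258) = 5.13 dB

5.13 dB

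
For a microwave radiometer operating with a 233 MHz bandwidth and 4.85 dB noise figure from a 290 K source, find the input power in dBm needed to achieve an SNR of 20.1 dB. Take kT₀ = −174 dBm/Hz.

Sensitivity = −174 + 10 log₁₀(B) + NF + SNR_min
= −174 + 83.67 + 4.85 + 20.1
= −65.38 dBm → −65.4 dBm

−65.4 dBm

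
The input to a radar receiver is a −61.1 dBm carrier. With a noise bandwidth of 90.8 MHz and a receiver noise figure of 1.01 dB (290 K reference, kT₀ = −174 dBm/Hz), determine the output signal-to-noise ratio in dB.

32.3 dB

Noise floor: N = −174 + 10 log₁₀(B) + NF
10 log₁₀(9.08×10⁷) = 79.58 dB
N = −174 + 79.58 + 1.01 = −93.41 dBm
SNR = P_sig − N = −61.1 − (−93.41) = 32.31 dB → 32.3 dB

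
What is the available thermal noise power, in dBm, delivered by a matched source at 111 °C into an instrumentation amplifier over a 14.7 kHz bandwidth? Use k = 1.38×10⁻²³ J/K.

−131.1 dBm

T = 111 °C + 273.15 = 384.15 K
P_n = kTB = 1.38×10⁻²³ × 384.15 × 1.47×10⁴ = 7.79×10⁻¹⁷ W
In dBm: 10 log₁₀(7.79×10⁻¹⁷ / 10⁻³) = −131.1 dBm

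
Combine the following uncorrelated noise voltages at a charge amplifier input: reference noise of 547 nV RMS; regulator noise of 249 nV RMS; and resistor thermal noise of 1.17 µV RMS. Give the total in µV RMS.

1.32 µV

Uncorrelated sources add in power (mean-square): V_tot = √(ΣV_i²)
V_tot = √[(5.47×10⁻⁷)² + (2.49×10⁻⁷)² + (1.17×10⁻⁶)²] = 1.32×10⁻⁶ V = 1.32 µV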